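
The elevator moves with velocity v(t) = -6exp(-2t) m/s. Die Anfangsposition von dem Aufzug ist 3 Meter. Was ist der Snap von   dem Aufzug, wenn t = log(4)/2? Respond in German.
Ausgehend von der Geschwindigkeit v(t) = -6·exp(-2·t), nehmen wir 3 Ableitungen. Mit d/dt von v(t) finden wir a(t) = 12·exp(-2·t). Mit d/dt von a(t) finden wir j(t) = -24·exp(-2·t). Durch Ableiten von dem Ruck erhalten wir den Snap: s(t) = 48·exp(-2·t). Mit s(t) = 48·exp(-2·t) und Einsetzen von t = log(4)/2, finden wir s = 12.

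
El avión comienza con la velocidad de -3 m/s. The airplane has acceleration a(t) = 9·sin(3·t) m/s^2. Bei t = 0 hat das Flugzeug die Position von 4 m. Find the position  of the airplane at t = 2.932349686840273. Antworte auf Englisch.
We must find the antiderivative of our acceleration equation a(t) = 9·sin(3·t) 2 times. The integral of acceleration, with v(0) = -3, gives velocity: v(t) = -3·cos(3·t). The integral of velocity, with x(0) = 4, gives position: x(t) = 4 - sin(3·t). We have position x(t) = 4 - sin(3·t). Substituting t = 2.932349686840273: x(2.932349686840273) = 3.41269187092594.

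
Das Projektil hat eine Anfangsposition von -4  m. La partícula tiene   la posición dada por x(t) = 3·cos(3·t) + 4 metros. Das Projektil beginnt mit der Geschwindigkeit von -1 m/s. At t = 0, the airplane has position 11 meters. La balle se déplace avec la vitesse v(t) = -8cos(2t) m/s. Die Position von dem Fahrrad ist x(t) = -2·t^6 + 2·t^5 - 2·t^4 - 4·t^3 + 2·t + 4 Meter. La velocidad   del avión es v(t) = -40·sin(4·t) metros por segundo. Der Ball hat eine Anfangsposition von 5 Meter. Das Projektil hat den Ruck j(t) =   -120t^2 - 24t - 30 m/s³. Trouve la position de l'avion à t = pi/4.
En partant de la vitesse v(t) = -40·sin(4·t), nous prenons 1 primitive. En intégrant la vitesse et en utilisant la condition initiale x(0) = 11, nous obtenons x(t) = 10·cos(4·t) + 1. De l'équation de la position x(t) = 10·cos(4·t) + 1, nous substituons t = pi/4 pour obtenir x = -9.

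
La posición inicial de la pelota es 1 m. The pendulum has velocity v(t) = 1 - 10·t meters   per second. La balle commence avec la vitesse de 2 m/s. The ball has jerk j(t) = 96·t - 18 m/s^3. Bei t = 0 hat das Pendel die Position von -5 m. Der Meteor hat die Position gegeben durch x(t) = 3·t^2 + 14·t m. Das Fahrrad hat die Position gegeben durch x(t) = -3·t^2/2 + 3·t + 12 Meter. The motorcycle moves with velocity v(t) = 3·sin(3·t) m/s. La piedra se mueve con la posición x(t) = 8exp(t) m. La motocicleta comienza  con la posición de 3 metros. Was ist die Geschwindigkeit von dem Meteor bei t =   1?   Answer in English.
Starting from position x(t) = 3·t^2 + 14·t, we take 1 derivative. The derivative of position gives velocity: v(t) = 6·t + 14. From the given velocity equation v(t) = 6·t + 14, we substitute t = 1 to get v = 20.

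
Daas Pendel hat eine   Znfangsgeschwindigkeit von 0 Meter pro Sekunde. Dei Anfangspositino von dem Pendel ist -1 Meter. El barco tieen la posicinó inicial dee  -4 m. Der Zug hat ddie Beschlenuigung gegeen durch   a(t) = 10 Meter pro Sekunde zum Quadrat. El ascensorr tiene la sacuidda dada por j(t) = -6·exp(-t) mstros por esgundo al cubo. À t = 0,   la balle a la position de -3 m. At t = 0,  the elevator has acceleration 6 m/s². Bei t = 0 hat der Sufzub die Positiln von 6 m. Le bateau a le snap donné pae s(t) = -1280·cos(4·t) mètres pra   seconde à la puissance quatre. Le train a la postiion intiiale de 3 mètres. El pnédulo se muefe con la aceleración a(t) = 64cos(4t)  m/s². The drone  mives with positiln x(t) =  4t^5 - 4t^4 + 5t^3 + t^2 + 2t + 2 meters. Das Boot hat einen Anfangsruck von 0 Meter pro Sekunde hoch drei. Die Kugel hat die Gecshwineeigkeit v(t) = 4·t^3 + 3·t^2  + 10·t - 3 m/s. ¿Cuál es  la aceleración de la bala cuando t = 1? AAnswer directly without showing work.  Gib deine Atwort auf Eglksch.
The answer is 28.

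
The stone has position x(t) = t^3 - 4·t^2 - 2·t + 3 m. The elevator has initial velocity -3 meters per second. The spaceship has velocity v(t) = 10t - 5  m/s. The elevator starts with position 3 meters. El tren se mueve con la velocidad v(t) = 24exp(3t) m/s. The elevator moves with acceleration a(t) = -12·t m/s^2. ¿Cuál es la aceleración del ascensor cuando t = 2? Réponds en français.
De l'équation de l'accélération a(t) = -12·t, nous substituons t = 2 pour obtenir a = -24.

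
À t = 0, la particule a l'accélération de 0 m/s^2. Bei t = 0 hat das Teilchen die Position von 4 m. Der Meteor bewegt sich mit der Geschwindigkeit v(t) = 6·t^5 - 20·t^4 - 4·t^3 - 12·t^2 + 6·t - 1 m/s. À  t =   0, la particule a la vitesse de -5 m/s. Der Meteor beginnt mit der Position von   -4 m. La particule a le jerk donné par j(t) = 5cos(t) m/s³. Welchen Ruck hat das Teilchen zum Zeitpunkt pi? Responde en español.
Tenemos la sacudida j(t) = 5·cos(t). Sustituyendo t = pi: j(pi) = -5.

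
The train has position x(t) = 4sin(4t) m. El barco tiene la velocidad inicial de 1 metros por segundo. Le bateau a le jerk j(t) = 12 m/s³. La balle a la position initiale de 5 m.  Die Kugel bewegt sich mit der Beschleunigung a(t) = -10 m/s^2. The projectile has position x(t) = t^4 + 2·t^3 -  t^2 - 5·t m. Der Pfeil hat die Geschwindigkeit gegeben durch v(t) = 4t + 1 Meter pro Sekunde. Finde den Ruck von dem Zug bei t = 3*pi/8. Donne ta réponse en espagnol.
Debemos derivar nuestra ecuación de la posición x(t) = 4·sin(4·t) 3 veces. La derivada de la posición da la velocidad: v(t) = 16·cos(4·t). Tomando d/dt de v(t), encontramos a(t) = -64·sin(4·t). Tomando d/dt de a(t), encontramos j(t) = -256·cos(4·t). De la ecuación de la sacudida j(t) = -256·cos(4·t), sustituimos t = 3*pi/8 para obtener j = 0.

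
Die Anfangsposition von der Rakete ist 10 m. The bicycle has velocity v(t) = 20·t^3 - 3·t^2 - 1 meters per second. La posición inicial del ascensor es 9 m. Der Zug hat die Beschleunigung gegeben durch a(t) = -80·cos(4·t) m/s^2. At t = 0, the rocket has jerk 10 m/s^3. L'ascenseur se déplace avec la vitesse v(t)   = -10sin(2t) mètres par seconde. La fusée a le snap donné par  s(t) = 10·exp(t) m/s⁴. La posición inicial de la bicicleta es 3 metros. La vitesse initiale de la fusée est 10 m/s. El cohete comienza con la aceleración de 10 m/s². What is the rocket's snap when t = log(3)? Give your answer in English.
We have snap s(t) = 10·exp(t). Substituting t = log(3): s(log(3)) = 30.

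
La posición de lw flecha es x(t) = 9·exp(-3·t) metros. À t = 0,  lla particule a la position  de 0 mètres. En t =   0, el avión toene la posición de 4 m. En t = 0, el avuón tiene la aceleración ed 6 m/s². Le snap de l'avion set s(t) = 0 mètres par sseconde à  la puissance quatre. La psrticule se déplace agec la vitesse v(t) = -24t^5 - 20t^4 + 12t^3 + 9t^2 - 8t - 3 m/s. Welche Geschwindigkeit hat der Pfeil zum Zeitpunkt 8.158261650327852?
Um dies zu lösen, müssen wir 1 Ableitung unserer Gleichung für die Position x(t) = 9·exp(-3·t) nehmen. Die Ableitung von der Position ergibt die Geschwindigkeit: v(t) = -27·exp(-3·t). Aus der Gleichung für die Geschwindigkeit v(t) = -27·exp(-3·t), setzen wir t = 8.158261650327852 ein und erhalten v = -6.34015264692429E-10.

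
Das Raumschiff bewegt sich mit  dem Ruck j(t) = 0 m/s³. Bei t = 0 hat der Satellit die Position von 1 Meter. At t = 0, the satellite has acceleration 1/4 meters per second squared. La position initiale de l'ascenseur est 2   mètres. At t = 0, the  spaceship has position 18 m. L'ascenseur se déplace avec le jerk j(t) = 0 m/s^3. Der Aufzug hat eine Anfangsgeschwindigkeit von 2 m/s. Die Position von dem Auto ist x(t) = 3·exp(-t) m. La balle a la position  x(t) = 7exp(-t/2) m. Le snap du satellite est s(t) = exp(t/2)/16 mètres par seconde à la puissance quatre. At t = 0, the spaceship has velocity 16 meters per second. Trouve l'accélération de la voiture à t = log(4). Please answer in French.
Pour résoudre ceci, nous devons prendre 2 dérivées de notre équation de la position x(t) = 3·exp(-t). En prenant d/dt de x(t), nous trouvons v(t) = -3·exp(-t). La dérivée de la vitesse donne l'accélération: a(t) = 3·exp(-t). Nous avons l'accélération a(t) = 3·exp(-t). En substituant t = log(4): a(log(4)) = 3/4.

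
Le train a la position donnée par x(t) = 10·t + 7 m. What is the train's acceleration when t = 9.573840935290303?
Starting from position x(t) = 10·t + 7, we take 2 derivatives. Differentiating position, we get velocity: v(t) = 10. The derivative of velocity gives acceleration: a(t) = 0. From the given acceleration equation a(t) = 0, we substitute t = 9.573840935290303 to get a = 0.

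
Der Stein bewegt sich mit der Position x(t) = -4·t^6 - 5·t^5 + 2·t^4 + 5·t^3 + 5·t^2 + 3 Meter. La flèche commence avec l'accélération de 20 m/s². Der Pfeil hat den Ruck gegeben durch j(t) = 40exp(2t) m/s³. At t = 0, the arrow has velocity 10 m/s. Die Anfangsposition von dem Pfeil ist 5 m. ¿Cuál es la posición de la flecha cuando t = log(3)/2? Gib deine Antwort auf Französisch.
En partant du jerk j(t) = 40·exp(2·t), nous prenons 3 primitives. La primitive du jerk est l'accélération. En utilisant a(0) = 20, nous obtenons a(t) = 20·exp(2·t). En intégrant l'accélération et en utilisant la condition initiale v(0) = 10, nous obtenons v(t) = 10·exp(2·t). En intégrant la vitesse et en utilisant la condition initiale x(0) = 5, nous obtenons x(t) = 5·exp(2·t). Nous avons la position x(t) = 5·exp(2·t). En substituant t = log(3)/2: x(log(3)/2) = 15.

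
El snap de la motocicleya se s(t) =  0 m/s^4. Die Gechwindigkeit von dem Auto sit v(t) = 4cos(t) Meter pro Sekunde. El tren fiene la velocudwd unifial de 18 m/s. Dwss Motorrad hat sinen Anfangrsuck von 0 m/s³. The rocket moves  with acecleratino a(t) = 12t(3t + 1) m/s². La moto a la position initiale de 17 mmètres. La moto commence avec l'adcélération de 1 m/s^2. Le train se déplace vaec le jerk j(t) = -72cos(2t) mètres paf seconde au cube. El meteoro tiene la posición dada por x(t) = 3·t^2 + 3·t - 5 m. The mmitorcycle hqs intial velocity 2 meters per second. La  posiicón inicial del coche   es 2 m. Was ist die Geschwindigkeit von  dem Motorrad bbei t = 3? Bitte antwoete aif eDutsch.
Um dies zu lösen, müssen wir 3 Stammfunktionen unserer Gleichung für den Snap s(t) = 0 finden. Durch Integration von dem Snap und Verwendung der Anfangsbedingung j(0) = 0, erhalten wir j(t) = 0. Das Integral von dem Ruck, mit a(0) = 1, ergibt die Beschleunigung: a(t) = 1. Mit ∫a(t)dt und Anwendung von v(0) = 2, finden wir v(t) = t + 2. Aus der Gleichung für die Geschwindigkeit v(t) = t + 2, setzen wir t = 3 ein und erhalten v = 5.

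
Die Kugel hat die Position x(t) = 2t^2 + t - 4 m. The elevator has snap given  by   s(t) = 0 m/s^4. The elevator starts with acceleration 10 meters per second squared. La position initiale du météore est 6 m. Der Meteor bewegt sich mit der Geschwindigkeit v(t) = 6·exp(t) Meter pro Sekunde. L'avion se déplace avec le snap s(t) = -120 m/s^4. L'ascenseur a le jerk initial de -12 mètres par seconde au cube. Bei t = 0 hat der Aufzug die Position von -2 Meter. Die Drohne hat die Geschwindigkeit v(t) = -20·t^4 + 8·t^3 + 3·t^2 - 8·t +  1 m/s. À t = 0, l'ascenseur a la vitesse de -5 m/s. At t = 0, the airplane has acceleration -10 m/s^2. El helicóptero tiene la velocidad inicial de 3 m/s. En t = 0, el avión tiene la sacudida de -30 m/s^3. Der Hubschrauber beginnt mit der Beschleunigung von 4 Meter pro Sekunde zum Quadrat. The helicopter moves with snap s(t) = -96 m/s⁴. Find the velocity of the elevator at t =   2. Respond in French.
Pour résoudre ceci, nous devons prendre 3 intégrales de notre équation du snap s(t) = 0. La primitive du snap, avec j(0) = -12, donne le jerk: j(t) = -12. L'intégrale du jerk est l'accélération. En utilisant a(0) = 10, nous obtenons a(t) = 10 - 12·t. L'intégrale de l'accélération, avec v(0) = -5, donne la vitesse: v(t) = -6·t^2 + 10·t - 5. En utilisant v(t) = -6·t^2 + 10·t - 5 et en substituant t = 2, nous trouvons v = -9.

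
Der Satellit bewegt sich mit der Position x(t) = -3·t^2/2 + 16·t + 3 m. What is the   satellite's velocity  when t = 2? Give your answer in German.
Ausgehend von der Position x(t) = -3·t^2/2 + 16·t + 3, nehmen wir 1 Ableitung. Die Ableitung von der Position ergibt die Geschwindigkeit: v(t) = 16 - 3·t. Mit v(t) = 16 - 3·t und Einsetzen von t = 2, finden wir v = 10.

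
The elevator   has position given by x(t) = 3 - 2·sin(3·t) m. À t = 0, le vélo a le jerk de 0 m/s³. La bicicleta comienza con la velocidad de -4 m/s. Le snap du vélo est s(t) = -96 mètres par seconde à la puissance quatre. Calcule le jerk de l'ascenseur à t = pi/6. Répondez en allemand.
Um dies zu lösen, müssen wir 3 Ableitungen unserer Gleichung für die Position x(t) = 3 - 2·sin(3·t) nehmen. Die Ableitung von der Position ergibt die Geschwindigkeit: v(t) = -6·cos(3·t). Mit d/dt von v(t) finden wir a(t) = 18·sin(3·t). Mit d/dt von a(t) finden wir j(t) = 54·cos(3·t). Aus der Gleichung für den Ruck j(t) = 54·cos(3·t), setzen wir t = pi/6 ein und erhalten j = 0.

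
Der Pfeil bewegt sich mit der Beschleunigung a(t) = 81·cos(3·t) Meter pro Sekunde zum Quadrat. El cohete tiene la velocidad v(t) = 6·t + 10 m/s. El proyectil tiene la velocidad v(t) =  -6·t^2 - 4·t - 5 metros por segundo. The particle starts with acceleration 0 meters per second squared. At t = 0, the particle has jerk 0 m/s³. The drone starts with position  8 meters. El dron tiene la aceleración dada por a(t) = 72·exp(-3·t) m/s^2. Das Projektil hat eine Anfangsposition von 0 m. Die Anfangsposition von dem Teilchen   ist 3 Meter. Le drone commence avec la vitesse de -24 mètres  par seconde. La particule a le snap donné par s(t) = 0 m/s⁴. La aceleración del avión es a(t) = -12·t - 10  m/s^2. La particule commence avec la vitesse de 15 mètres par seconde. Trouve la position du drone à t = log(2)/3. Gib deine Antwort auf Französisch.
Nous devons trouver l'intégrale de notre équation de l'accélération a(t) = 72·exp(-3·t) 2 fois. La primitive de l'accélération, avec v(0) = -24, donne la vitesse: v(t) = -24·exp(-3·t). En prenant ∫v(t)dt et en appliquant x(0) = 8, nous trouvons x(t) = 8·exp(-3·t). Nous avons la position x(t) = 8·exp(-3·t). En substituant t = log(2)/3: x(log(2)/3) = 4.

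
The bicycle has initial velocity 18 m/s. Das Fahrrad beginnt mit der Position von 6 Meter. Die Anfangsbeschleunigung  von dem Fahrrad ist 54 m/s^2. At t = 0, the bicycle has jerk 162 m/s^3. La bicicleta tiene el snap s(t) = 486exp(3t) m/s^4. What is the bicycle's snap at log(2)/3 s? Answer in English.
From the given snap equation s(t) = 486·exp(3·t), we substitute t = log(2)/3 to get s = 972.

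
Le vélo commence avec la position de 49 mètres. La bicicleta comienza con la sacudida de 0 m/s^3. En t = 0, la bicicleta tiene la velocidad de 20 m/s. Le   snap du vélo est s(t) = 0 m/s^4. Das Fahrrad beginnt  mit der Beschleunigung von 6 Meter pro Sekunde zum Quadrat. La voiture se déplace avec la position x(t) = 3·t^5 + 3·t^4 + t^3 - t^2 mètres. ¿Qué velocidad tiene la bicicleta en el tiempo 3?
Para resolver esto, necesitamos tomar 3 integrales de nuestra ecuación del snap s(t) = 0. Integrando el snap y usando la condición inicial j(0) = 0, obtenemos j(t) = 0. La integral de la sacudida, con a(0) = 6, da la aceleración: a(t) = 6. La antiderivada de la aceleración, con v(0) = 20, da la velocidad: v(t) = 6·t + 20. Usando v(t) = 6·t + 20 y sustituyendo t = 3, encontramos v = 38.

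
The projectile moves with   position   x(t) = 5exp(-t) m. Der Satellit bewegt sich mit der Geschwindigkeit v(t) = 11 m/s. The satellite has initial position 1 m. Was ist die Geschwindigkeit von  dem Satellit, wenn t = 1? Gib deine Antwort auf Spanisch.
Usando v(t) = 11 y sustituyendo t = 1, encontramos v = 11.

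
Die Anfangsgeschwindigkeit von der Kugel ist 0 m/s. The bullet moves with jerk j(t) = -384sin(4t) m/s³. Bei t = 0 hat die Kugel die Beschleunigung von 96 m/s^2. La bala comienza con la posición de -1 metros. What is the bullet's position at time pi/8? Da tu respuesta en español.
Para resolver esto, necesitamos tomar 3 antiderivadas de nuestra ecuación de la sacudida j(t) = -384·sin(4·t). Tomando ∫j(t)dt y aplicando a(0) = 96, encontramos a(t) = 96·cos(4·t). Tomando ∫a(t)dt y aplicando v(0) = 0, encontramos v(t) = 24·sin(4·t). La integral de la velocidad, con x(0) = -1, da la posición: x(t) = 5 - 6·cos(4·t). De la ecuación de la posición x(t) = 5 - 6·cos(4·t), sustituimos t = pi/8 para obtener x = 5.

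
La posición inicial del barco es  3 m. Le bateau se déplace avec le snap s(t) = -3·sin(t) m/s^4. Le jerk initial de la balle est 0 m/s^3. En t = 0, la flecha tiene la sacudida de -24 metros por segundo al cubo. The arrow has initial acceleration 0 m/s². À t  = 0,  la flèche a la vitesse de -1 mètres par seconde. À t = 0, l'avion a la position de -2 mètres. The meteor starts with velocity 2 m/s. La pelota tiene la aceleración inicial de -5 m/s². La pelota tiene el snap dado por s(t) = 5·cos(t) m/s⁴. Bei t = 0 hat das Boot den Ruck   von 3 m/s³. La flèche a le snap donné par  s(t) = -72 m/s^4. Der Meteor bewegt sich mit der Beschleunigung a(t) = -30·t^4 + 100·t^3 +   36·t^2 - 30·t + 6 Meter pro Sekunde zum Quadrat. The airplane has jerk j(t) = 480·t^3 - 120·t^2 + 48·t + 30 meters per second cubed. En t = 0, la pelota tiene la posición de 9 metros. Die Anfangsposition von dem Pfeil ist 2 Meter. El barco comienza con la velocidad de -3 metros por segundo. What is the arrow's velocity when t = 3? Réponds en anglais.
Starting from snap s(t) = -72, we take 3 integrals. Taking ∫s(t)dt and applying j(0) = -24, we find j(t) = -72·t - 24. Integrating jerk and using the initial condition a(0) = 0, we get a(t) = 12·t·(-3·t - 2). Finding the antiderivative of a(t) and using v(0) = -1: v(t) = -12·t^3 - 12·t^2 - 1. From the given velocity equation v(t) = -12·t^3 - 12·t^2 - 1, we substitute t = 3 to get v = -433.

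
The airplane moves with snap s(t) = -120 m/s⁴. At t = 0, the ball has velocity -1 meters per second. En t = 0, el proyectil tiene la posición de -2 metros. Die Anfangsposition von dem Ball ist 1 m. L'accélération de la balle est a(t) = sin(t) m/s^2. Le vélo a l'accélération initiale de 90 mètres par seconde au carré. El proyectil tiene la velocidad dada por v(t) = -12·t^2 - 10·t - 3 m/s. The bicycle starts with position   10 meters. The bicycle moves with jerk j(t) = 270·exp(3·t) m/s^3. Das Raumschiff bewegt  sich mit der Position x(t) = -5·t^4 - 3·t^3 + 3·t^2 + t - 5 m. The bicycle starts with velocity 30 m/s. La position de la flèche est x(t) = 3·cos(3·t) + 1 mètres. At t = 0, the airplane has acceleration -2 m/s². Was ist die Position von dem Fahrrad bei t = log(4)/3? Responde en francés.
En partant du jerk j(t) = 270·exp(3·t), nous prenons 3 intégrales. En intégrant le jerk et en utilisant la condition initiale a(0) = 90, nous obtenons a(t) = 90·exp(3·t). L'intégrale de l'accélération est la vitesse. En utilisant v(0) = 30, nous obtenons v(t) = 30·exp(3·t). En intégrant la vitesse et en utilisant la condition initiale x(0) = 10, nous obtenons x(t) = 10·exp(3·t). De l'équation de la position x(t) = 10·exp(3·t), nous substituons t = log(4)/3 pour obtenir x = 40.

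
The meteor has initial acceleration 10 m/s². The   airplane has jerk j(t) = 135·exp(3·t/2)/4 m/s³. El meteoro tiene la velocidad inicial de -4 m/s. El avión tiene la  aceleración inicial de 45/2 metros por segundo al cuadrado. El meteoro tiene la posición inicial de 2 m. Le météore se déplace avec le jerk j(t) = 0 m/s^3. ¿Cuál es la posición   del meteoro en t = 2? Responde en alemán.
Wir müssen unsere Gleichung für den Ruck j(t) = 0 3-mal integrieren. Die Stammfunktion von dem Ruck, mit a(0) = 10, ergibt die Beschleunigung: a(t) = 10. Das Integral von der Beschleunigung ist die Geschwindigkeit. Mit v(0) = -4 erhalten wir v(t) = 10·t - 4. Durch Integration von der Geschwindigkeit und Verwendung der Anfangsbedingung x(0) = 2, erhalten wir x(t) = 5·t^2 - 4·t + 2. Mit x(t) = 5·t^2 - 4·t + 2 und Einsetzen von t = 2, finden wir x = 14.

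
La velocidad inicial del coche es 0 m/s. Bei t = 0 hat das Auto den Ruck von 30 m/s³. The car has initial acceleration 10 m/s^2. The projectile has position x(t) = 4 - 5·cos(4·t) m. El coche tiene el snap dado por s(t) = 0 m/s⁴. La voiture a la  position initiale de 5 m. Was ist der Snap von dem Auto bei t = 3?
Mit s(t) = 0 und Einsetzen von t = 3, finden wir s = 0.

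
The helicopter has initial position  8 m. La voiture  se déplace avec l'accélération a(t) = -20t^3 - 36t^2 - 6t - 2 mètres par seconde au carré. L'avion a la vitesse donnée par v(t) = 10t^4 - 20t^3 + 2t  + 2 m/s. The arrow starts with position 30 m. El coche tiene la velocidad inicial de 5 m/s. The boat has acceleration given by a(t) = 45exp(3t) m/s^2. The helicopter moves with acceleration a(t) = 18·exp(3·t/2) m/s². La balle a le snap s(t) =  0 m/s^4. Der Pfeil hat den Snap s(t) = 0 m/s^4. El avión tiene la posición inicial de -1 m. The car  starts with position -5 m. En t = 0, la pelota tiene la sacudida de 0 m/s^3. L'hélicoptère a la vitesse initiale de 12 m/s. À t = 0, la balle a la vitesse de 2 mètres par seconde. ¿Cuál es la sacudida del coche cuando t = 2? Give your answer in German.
Wir müssen unsere Gleichung für die Beschleunigung a(t) = -20·t^3 - 36·t^2 - 6·t - 2 1-mal ableiten. Die Ableitung von der Beschleunigung ergibt den Ruck: j(t) = -60·t^2 - 72·t - 6. Mit j(t) = -60·t^2 - 72·t - 6 und Einsetzen von t = 2, finden wir j = -390.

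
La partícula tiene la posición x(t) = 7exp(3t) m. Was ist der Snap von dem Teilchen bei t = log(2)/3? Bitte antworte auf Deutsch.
Ausgehend von der Position x(t) = 7·exp(3·t), nehmen wir 4 Ableitungen. Mit d/dt von x(t) finden wir v(t) = 21·exp(3·t). Die Ableitung von der Geschwindigkeit ergibt die Beschleunigung: a(t) = 63·exp(3·t). Die Ableitung von der Beschleunigung ergibt den Ruck: j(t) = 189·exp(3·t). Durch Ableiten von dem Ruck erhalten wir den Snap: s(t) = 567·exp(3·t). Wir haben den Snap s(t) = 567·exp(3·t). Durch Einsetzen von t = log(2)/3: s(log(2)/3) = 1134.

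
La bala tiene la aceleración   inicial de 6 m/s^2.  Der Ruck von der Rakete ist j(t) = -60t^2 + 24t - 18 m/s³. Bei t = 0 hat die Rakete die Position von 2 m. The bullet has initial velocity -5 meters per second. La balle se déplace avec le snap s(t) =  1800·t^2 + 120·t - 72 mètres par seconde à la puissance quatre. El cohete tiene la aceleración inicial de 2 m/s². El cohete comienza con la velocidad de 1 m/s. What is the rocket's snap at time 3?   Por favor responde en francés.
Nous devons dériver notre équation du jerk j(t) = -60·t^2 + 24·t - 18 1 fois. En dérivant le jerk, nous obtenons le snap: s(t) = 24 - 120·t. De l'équation du snap s(t) = 24 - 120·t, nous substituons t = 3 pour obtenir s = -336.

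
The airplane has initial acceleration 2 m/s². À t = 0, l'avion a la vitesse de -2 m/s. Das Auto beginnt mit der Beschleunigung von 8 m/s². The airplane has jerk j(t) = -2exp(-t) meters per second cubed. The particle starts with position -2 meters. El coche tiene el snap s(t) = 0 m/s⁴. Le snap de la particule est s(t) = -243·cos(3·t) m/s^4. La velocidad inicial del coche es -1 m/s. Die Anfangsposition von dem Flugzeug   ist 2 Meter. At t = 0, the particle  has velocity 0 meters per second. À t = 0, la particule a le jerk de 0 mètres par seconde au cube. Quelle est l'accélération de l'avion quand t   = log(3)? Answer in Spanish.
Para resolver esto, necesitamos tomar 1 antiderivada de nuestra ecuación de la sacudida j(t) = -2·exp(-t). La integral de la sacudida es la aceleración. Usando a(0) = 2, obtenemos a(t) = 2·exp(-t). Usando a(t) = 2·exp(-t) y sustituyendo t = log(3), encontramos a = 2/3.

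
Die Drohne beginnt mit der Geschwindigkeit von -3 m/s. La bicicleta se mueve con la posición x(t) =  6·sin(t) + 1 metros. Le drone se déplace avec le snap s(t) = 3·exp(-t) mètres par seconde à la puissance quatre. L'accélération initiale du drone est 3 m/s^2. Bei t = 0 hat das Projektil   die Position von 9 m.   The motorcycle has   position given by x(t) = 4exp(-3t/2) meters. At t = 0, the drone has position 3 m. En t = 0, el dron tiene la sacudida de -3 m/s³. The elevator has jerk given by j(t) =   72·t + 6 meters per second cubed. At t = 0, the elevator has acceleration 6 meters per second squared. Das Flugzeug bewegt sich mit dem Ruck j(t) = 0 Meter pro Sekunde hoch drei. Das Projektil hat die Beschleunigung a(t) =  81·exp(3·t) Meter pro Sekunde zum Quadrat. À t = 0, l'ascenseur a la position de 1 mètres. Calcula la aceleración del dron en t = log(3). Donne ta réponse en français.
Nous devons trouver l'intégrale de notre équation du snap s(t) = 3·exp(-t) 2 fois. En intégrant le snap et en utilisant la condition initiale j(0) = -3, nous obtenons j(t) = -3·exp(-t). La primitive du jerk, avec a(0) = 3, donne l'accélération: a(t) = 3·exp(-t). De l'équation de l'accélération a(t) = 3·exp(-t), nous substituons t = log(3) pour obtenir a = 1.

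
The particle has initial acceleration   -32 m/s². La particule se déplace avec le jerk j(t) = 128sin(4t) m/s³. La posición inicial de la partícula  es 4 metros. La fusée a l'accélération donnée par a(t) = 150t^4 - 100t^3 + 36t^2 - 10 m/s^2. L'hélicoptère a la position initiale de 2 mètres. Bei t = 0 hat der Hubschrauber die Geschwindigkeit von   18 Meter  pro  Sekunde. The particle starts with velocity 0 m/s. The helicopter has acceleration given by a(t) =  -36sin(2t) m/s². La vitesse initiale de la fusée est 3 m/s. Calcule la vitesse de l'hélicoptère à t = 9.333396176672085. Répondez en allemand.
Ausgehend von der Beschleunigung a(t) = -36·sin(2·t), nehmen wir 1 Integral. Durch Integration von der Beschleunigung und Verwendung der Anfangsbedingung v(0) = 18, erhalten wir v(t) = 18·cos(2·t). Aus der Gleichung für die Geschwindigkeit v(t) = 18·cos(2·t), setzen wir t = 9.333396176672085 ein und erhalten v = 17.7002131684689.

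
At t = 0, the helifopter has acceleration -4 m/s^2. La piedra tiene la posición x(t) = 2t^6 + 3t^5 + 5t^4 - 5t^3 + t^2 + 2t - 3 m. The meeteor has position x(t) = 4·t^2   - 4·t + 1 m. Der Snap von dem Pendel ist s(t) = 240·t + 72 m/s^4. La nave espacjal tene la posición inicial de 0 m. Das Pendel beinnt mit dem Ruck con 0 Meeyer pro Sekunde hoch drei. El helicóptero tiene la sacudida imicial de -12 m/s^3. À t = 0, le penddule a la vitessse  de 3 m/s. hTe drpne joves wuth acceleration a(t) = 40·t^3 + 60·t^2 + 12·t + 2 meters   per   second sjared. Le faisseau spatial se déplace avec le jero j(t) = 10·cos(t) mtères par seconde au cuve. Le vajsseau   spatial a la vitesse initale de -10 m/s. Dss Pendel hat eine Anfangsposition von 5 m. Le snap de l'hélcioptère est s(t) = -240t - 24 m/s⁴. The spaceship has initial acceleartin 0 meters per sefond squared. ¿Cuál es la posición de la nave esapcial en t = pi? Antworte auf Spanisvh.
Necesitamos integrar nuestra ecuación de la sacudida j(t) = 10·cos(t) 3 veces. La integral de la sacudida, con a(0) = 0, da la aceleración: a(t) = 10·sin(t). Tomando ∫a(t)dt y aplicando v(0) = -10, encontramos v(t) = -10·cos(t). La antiderivada de la velocidad es la posición. Usando x(0) = 0, obtenemos x(t) = -10·sin(t). Tenemos la posición x(t) = -10·sin(t). Sustituyendo t = pi: x(pi) = 0.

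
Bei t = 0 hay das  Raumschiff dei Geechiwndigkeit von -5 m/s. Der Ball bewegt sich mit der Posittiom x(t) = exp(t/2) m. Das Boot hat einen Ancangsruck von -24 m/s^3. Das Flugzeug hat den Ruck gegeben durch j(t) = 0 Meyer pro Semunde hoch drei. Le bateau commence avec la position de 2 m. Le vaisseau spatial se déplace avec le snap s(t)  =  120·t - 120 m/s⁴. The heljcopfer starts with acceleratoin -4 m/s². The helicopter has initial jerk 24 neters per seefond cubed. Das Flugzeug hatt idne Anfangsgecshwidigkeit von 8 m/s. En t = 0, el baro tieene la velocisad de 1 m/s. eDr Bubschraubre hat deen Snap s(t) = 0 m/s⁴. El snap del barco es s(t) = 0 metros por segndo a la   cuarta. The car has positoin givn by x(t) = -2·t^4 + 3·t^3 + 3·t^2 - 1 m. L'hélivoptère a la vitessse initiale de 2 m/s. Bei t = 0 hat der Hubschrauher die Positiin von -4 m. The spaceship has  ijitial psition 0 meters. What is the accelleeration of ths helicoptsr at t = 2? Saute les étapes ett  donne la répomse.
The answer is 44.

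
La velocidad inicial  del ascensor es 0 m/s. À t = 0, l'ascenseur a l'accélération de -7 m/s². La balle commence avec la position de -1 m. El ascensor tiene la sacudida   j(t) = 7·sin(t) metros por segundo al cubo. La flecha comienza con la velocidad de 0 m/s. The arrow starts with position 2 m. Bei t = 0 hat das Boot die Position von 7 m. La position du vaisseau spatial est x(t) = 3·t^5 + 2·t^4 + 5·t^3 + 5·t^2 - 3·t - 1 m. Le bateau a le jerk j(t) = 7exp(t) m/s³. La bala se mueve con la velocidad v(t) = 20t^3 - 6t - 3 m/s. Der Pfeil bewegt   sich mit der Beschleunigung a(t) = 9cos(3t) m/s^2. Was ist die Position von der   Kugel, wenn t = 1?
Wir müssen unsere Gleichung für die Geschwindigkeit v(t) = 20·t^3 - 6·t - 3 1-mal integrieren. Die Stammfunktion von der Geschwindigkeit ist die Position. Mit x(0) = -1 erhalten wir x(t) = 5·t^4 - 3·t^2 - 3·t - 1. Aus der Gleichung für die Position x(t) = 5·t^4 - 3·t^2 - 3·t - 1, setzen wir t = 1 ein und erhalten x = -2.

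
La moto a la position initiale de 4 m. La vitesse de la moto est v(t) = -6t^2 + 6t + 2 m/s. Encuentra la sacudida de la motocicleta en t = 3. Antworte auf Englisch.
Starting from velocity v(t) = -6·t^2 + 6·t + 2, we take 2 derivatives. The derivative of velocity gives acceleration: a(t) = 6 - 12·t. The derivative of acceleration gives jerk: j(t) = -12. From the given jerk equation j(t) = -12, we substitute t = 3 to get j = -12.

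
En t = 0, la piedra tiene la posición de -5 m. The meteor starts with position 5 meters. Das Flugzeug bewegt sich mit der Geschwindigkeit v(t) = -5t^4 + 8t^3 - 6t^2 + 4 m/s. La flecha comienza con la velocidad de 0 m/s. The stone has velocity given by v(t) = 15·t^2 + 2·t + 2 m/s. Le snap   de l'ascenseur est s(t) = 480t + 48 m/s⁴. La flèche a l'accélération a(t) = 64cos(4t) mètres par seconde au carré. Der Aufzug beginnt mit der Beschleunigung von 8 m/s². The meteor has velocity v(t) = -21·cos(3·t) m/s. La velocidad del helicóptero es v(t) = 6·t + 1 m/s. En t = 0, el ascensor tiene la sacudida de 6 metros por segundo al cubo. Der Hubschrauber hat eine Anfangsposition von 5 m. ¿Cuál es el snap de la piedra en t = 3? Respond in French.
Pour résoudre ceci, nous devons prendre 3 dérivées de notre équation de la vitesse v(t) = 15·t^2 + 2·t + 2. En dérivant la vitesse, nous obtenons l'accélération: a(t) = 30·t + 2. En dérivant l'accélération, nous obtenons le jerk: j(t) = 30. La dérivée du jerk donne le snap: s(t) = 0. De l'équation du snap s(t) = 0, nous substituons t = 3 pour obtenir s = 0.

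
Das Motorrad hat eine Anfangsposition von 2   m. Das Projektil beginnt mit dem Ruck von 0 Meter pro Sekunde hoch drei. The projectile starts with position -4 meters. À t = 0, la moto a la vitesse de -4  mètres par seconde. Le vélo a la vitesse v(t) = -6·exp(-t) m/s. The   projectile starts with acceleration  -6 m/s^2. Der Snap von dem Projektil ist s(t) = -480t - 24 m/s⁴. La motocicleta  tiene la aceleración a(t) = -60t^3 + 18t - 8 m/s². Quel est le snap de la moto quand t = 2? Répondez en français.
Pour résoudre ceci, nous devons prendre 2 dérivées de notre équation de l'accélération a(t) = -60·t^3 + 18·t - 8. La dérivée de l'accélération donne le jerk: j(t) = 18 - 180·t^2. La dérivée du jerk donne le snap: s(t) = -360·t. De l'équation du snap s(t) = -360·t, nous substituons t = 2 pour obtenir s = -720.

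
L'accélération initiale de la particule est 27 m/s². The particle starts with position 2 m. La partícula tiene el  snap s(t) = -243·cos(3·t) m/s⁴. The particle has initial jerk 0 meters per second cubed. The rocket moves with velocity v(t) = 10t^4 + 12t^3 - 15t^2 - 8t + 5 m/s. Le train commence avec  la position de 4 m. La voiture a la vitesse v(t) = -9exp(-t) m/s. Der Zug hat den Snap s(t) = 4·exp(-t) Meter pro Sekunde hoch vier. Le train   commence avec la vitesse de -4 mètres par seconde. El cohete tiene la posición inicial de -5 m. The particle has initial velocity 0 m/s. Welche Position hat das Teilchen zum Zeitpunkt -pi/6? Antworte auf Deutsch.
Ausgehend von dem Snap s(t) = -243·cos(3·t), nehmen wir 4 Stammfunktionen. Durch Integration von dem Snap und Verwendung der Anfangsbedingung j(0) = 0, erhalten wir j(t) = -81·sin(3·t). Das Integral von dem Ruck, mit a(0) = 27, ergibt die Beschleunigung: a(t) = 27·cos(3·t). Die Stammfunktion von der Beschleunigung, mit v(0) = 0, ergibt die Geschwindigkeit: v(t) = 9·sin(3·t). Das Integral von der Geschwindigkeit ist die Position. Mit x(0) = 2 erhalten wir x(t) = 5 - 3·cos(3·t). Wir haben die Position x(t) = 5 - 3·cos(3·t). Durch Einsetzen von t = -pi/6: x(-pi/6) = 5.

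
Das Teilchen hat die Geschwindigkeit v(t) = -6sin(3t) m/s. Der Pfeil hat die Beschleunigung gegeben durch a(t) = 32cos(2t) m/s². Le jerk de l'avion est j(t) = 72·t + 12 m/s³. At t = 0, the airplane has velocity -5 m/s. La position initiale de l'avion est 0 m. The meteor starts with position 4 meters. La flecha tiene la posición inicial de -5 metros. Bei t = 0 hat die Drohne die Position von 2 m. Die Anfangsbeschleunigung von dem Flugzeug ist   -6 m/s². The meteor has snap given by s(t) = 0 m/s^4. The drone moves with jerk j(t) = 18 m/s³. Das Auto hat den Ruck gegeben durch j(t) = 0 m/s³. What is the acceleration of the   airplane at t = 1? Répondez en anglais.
To find the answer, we compute 1 antiderivative of j(t) = 72·t + 12. Integrating jerk and using the initial condition a(0) = -6, we get a(t) = 36·t^2 + 12·t - 6. Using a(t) = 36·t^2 + 12·t - 6 and substituting t = 1, we find a = 42.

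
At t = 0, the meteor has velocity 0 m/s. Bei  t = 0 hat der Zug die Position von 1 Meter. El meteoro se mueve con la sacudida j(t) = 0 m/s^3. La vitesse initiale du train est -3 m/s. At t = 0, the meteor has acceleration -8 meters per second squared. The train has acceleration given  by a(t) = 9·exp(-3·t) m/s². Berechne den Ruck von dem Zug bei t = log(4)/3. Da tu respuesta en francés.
En partant de l'accélération a(t) = 9·exp(-3·t), nous prenons 1 dérivée. En dérivant l'accélération, nous obtenons le jerk: j(t) = -27·exp(-3·t). Nous avons le jerk j(t) = -27·exp(-3·t). En substituant t = log(4)/3: j(log(4)/3) = -27/4.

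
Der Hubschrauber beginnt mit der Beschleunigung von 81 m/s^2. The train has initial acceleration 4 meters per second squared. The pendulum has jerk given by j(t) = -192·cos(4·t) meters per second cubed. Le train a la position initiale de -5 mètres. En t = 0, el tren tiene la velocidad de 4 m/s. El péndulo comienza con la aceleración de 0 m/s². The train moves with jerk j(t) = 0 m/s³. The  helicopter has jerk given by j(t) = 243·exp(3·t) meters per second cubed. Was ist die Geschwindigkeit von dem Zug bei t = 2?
Wir müssen die Stammfunktion unserer Gleichung für den Ruck j(t) = 0 2-mal finden. Mit ∫j(t)dt und Anwendung von a(0) = 4, finden wir a(t) = 4. Mit ∫a(t)dt und Anwendung von v(0) = 4, finden wir v(t) = 4·t + 4. Mit v(t) = 4·t + 4 und Einsetzen von t = 2, finden wir v = 12.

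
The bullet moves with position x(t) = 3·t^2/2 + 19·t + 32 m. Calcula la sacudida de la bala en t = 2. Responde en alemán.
Wir müssen unsere Gleichung für die Position x(t) = 3·t^2/2 + 19·t + 32 3-mal ableiten. Mit d/dt von x(t) finden wir v(t) = 3·t + 19. Mit d/dt von v(t) finden wir a(t) = 3. Mit d/dt von a(t) finden wir j(t) = 0. Mit j(t) = 0 und Einsetzen von t = 2, finden wir j = 0.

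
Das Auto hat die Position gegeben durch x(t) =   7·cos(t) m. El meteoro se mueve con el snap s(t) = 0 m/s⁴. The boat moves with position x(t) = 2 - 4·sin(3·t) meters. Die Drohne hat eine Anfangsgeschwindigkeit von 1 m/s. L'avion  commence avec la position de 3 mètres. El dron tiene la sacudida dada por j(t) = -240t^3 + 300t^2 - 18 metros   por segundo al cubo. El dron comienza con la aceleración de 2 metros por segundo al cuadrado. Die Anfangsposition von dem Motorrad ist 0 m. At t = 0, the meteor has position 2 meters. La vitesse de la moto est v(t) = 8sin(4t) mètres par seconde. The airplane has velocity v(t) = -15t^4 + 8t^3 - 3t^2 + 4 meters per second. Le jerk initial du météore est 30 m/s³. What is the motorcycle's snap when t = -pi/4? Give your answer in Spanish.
Para resolver esto, necesitamos tomar 3 derivadas de nuestra ecuación de la velocidad v(t) = 8·sin(4·t). La derivada de la velocidad da la aceleración: a(t) = 32·cos(4·t). La derivada de la aceleración da la sacudida: j(t) = -128·sin(4·t). Tomando d/dt de j(t), encontramos s(t) = -512·cos(4·t). Tenemos el snap s(t) = -512·cos(4·t). Sustituyendo t = -pi/4: s(-pi/4) = 512.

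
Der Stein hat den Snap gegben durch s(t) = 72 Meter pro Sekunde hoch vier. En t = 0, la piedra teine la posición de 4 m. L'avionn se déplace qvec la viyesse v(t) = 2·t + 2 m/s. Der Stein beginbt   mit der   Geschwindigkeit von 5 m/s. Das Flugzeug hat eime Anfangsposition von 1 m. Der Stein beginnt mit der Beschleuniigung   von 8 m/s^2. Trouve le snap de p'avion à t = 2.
Pour résoudre ceci, nous devons prendre 3 dérivées de notre équation de la vitesse v(t) = 2·t + 2. La dérivée de la vitesse donne l'accélération: a(t) = 2. En prenant d/dt de a(t), nous trouvons j(t) = 0. La dérivée du jerk donne le snap: s(t) = 0. Nous avons le snap s(t) = 0. En substituant t = 2: s(2) = 0.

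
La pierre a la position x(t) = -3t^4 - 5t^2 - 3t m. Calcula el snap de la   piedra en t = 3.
Partiendo de la posición x(t) = -3·t^4 - 5·t^2 - 3·t, tomamos 4 derivadas. La derivada de la posición da la velocidad: v(t) = -12·t^3 - 10·t - 3. Derivando la velocidad, obtenemos la aceleración: a(t) = -36·t^2 - 10. La derivada de la aceleración da la sacudida: j(t) = -72·t. Tomando d/dt de j(t), encontramos s(t) = -72. De la ecuación del snap s(t) = -72, sustituimos t = 3 para obtener s = -72.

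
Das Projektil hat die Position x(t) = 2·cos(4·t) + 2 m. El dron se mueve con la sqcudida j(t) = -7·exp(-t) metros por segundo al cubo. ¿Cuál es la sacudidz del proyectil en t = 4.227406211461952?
Debemos derivar nuestra ecuación de la posición x(t) = 2·cos(4·t) + 2 3 veces. Tomando d/dt de x(t), encontramos v(t) = -8·sin(4·t). Derivando la velocidad, obtenemos la aceleración: a(t) = -32·cos(4·t). La derivada de la aceleración da la sacudida: j(t) = 128·sin(4·t). De la ecuación de la sacudida j(t) = 128·sin(4·t), sustituimos t = 4.227406211461952 para obtener j = -119.377905244272.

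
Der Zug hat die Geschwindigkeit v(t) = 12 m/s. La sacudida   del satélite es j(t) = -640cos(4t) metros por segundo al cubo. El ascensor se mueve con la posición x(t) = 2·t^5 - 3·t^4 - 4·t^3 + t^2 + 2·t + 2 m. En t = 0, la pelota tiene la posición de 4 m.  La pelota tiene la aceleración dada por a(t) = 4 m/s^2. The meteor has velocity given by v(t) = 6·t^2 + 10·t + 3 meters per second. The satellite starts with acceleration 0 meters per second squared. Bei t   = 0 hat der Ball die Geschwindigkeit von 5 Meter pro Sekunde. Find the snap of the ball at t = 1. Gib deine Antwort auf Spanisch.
Partiendo de la aceleración a(t) = 4, tomamos 2 derivadas. Tomando d/dt de a(t), encontramos j(t) = 0. Derivando la sacudida, obtenemos el snap: s(t) = 0. Tenemos el snap s(t) = 0. Sustituyendo t = 1: s(1) = 0.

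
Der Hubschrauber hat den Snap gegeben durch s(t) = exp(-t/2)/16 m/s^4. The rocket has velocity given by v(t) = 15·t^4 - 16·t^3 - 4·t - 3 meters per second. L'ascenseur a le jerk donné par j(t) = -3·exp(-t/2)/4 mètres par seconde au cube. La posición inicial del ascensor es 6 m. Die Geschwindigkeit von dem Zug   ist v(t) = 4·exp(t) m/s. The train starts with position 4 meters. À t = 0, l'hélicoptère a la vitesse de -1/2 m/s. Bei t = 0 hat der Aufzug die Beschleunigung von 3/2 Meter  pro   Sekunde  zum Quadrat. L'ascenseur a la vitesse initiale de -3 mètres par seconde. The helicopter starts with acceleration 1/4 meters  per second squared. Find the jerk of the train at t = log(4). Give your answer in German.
Wir müssen unsere Gleichung für die Geschwindigkeit v(t) = 4·exp(t) 2-mal ableiten. Die Ableitung von der Geschwindigkeit ergibt die Beschleunigung: a(t) = 4·exp(t). Die Ableitung von der Beschleunigung ergibt den Ruck: j(t) = 4·exp(t). Wir haben den Ruck j(t) = 4·exp(t). Durch Einsetzen von t = log(4): j(log(4)) = 16.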